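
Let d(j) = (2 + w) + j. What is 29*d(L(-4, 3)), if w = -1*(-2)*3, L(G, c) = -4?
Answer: 116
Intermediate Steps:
w = 6 (w = 2*3 = 6)
d(j) = 8 + j (d(j) = (2 + 6) + j = 8 + j)
29*d(L(-4, 3)) = 29*(8 - 4) = 29*4 = 116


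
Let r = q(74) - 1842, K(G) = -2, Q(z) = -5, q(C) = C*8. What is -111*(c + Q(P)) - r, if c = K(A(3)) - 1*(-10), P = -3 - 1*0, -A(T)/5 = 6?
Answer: 917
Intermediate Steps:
q(C) = 8*C
A(T) = -30 (A(T) = -5*6 = -30)
P = -3 (P = -3 + 0 = -3)
c = 8 (c = -2 - 1*(-10) = -2 + 10 = 8)
r = -1250 (r = 8*74 - 1842 = 592 - 1842 = -1250)
-111*(c + Q(P)) - r = -111*(8 - 5) - 1*(-1250) = -111*3 + 1250 = -333 + 1250 = 917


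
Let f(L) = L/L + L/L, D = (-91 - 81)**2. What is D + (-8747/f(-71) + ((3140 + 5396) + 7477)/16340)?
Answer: 411955583/16340 ≈ 25211.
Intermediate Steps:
D = 29584 (D = (-172)**2 = 29584)
f(L) = 2 (f(L) = 1 + 1 = 2)
D + (-8747/f(-71) + ((3140 + 5396) + 7477)/16340) = 29584 + (-8747/2 + ((3140 + 5396) + 7477)/16340) = 29584 + (-8747*1/2 + (8536 + 7477)*(1/16340)) = 29584 + (-8747/2 + 16013*(1/16340)) = 29584 + (-8747/2 + 16013/16340) = 29584 - 71446977/16340 = 411955583/16340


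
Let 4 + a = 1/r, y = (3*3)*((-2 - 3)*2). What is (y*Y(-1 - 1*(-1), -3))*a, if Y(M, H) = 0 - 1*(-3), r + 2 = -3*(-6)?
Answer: 8505/8 ≈ 1063.1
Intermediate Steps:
r = 16 (r = -2 - 3*(-6) = -2 + 18 = 16)
Y(M, H) = 3 (Y(M, H) = 0 + 3 = 3)
y = -90 (y = 9*(-5*2) = 9*(-10) = -90)
a = -63/16 (a = -4 + 1/16 = -63/16 ≈ -3.9375)
(y*Y(-1 - 1*(-1), -3))*a = -90*3*(-63/16) = -270*(-63/16) = 8505/8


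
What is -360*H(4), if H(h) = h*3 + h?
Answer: -5760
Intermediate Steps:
H(h) = 4*h (H(h) = 3*h + h = 4*h)
-360*H(4) = -1440*4 = -360*16 = -5760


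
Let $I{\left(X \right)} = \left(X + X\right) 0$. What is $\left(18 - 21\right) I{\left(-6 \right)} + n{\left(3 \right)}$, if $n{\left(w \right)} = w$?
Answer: $3$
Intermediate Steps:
$I{\left(X \right)} = 0$ ($I{\left(X \right)} = 2 X 0 = 0$)
$\left(18 - 21\right) I{\left(-6 \right)} + n{\left(3 \right)} = \left(18 - 21\right) 0 + 3 = \left(-3\right) 0 + 3 = 0 + 3 = 3$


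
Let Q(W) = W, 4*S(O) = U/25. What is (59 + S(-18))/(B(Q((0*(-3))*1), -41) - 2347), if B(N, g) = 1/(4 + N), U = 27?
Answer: -5927/234675 ≈ -0.025256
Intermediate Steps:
S(O) = 27/100 (S(O) = (27/25)/4 = (27*(1/25))/4 = (¼)*(27/25) = 27/100)
(59 + S(-18))/(B(Q((0*(-3))*1), -41) - 2347) = (59 + 27/100)/(1/(4 + (0*(-3))*1) - 2347) = 5927/(100*(1/(4 + 0*1) - 2347)) = 5927/(100*(1/(4 + 0) - 2347)) = 5927/(100*(1/4 - 2347)) = 5927/(100*(¼ - 2347)) = 5927/(100*(-9387/4)) = (5927/100)*(-4/9387) = -5927/234675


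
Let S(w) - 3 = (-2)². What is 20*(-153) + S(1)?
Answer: -3053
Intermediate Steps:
S(w) = 7 (S(w) = 3 + (-2)² = 3 + 4 = 7)
20*(-153) + S(1) = 20*(-153) + 7 = -3060 + 7 = -3053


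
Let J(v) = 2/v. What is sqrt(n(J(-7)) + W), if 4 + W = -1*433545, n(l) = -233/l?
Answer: 3*I*sqrt(192326)/2 ≈ 657.83*I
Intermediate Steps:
W = -433549 (W = -4 - 1*433545 = -4 - 433545 = -433549)
sqrt(n(J(-7)) + W) = sqrt(-233/(2/(-7)) - 433549) = sqrt(-233/(2*(-1/7)) - 433549) = sqrt(-233/(-2/7) - 433549) = sqrt(-233*(-7/2) - 433549) = sqrt(1631/2 - 433549) = sqrt(-865467/2) = 3*I*sqrt(192326)/2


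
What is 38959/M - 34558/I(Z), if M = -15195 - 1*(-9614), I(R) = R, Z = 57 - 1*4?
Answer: -194933025/295793 ≈ -659.02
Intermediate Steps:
Z = 53 (Z = 57 - 4 = 53)
M = -5581 (M = -15195 + 9614 = -5581)
38959/M - 34558/I(Z) = 38959/(-5581) - 34558/53 = 38959*(-1/5581) - 34558*1/53 = -38959/5581 - 34558/53 = -194933025/295793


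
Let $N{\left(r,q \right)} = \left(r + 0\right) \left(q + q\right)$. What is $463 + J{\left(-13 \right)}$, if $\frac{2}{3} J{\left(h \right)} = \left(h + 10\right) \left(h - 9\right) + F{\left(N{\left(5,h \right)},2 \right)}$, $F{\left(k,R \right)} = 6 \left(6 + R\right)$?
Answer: $634$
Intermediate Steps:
$N{\left(r,q \right)} = 2 q r$ ($N{\left(r,q \right)} = r 2 q = 2 q r$)
$F{\left(k,R \right)} = 36 + 6 R$
$J{\left(h \right)} = 72 + \frac{3 \left(-9 + h\right) \left(10 + h\right)}{2}$ ($J{\left(h \right)} = \frac{3 \left(\left(h + 10\right) \left(h - 9\right) + \left(36 + 6 \cdot 2\right)\right)}{2} = \frac{3 \left(\left(10 + h\right) \left(-9 + h\right) + \left(36 + 12\right)\right)}{2} = \frac{3 \left(\left(-9 + h\right) \left(10 + h\right) + 48\right)}{2} = \frac{3 \left(48 + \left(-9 + h\right) \left(10 + h\right)\right)}{2} = 72 + \frac{3 \left(-9 + h\right) \left(10 + h\right)}{2}$)
$463 + J{\left(-13 \right)} = 463 + \left(-63 + \frac{3}{2} \left(-13\right) + \frac{3 \left(-13\right)^{2}}{2}\right) = 463 - -171 = 463 + 171 = 634$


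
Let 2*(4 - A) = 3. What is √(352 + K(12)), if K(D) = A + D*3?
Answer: √1562/2 ≈ 19.761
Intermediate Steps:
A = 5/2 (A = 4 - ½*3 = 4 - 3/2 = 5/2 ≈ 2.5000)
K(D) = 5/2 + 3*D (K(D) = 5/2 + D*3 = 5/2 + 3*D)
√(352 + K(12)) = √(352 + (5/2 + 3*12)) = √(352 + (5/2 + 36)) = √(352 + 77/2) = √(781/2) = √1562/2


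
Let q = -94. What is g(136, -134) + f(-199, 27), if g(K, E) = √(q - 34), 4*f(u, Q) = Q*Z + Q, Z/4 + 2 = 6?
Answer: 459/4 + 8*I*√2 ≈ 114.75 + 11.314*I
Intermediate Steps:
Z = 16 (Z = -8 + 4*6 = -8 + 24 = 16)
f(u, Q) = 17*Q/4 (f(u, Q) = (Q*16 + Q)/4 = (16*Q + Q)/4 = (17*Q)/4 = 17*Q/4)
g(K, E) = 8*I*√2 (g(K, E) = √(-94 - 34) = √(-128) = 8*I*√2)
g(136, -134) + f(-199, 27) = 8*I*√2 + (17/4)*27 = 8*I*√2 + 459/4 = 459/4 + 8*I*√2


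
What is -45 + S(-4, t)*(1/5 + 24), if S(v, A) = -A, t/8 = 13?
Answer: -12809/5 ≈ -2561.8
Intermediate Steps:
t = 104 (t = 8*13 = 104)
-45 + S(-4, t)*(1/5 + 24) = -45 + (-1*104)*(1/5 + 24) = -45 - 104*(⅕ + 24) = -45 - 104*121/5 = -45 - 12584/5 = -12809/5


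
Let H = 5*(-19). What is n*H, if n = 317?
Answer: -30115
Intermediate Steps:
H = -95
n*H = 317*(-95) = -30115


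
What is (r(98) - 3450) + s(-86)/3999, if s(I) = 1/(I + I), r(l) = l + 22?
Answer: -2290467241/687828 ≈ -3330.0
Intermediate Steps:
r(l) = 22 + l
s(I) = 1/(2*I)
(r(98) - 3450) + s(-86)/3999 = ((22 + 98) - 3450) + ((½)/(-86))/3999 = (120 - 3450) + ((½)*(-1/86))*(1/3999) = -3330 - 1/172*1/3999 = -3330 - 1/687828 = -2290467241/687828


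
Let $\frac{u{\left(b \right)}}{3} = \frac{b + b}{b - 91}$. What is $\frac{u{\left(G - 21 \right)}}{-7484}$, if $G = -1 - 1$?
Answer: $- \frac{23}{142196} \approx -0.00016175$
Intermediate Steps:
$G = -2$
$u{\left(b \right)} = \frac{6 b}{-91 + b}$ ($u{\left(b \right)} = 3 \frac{b + b}{b - 91} = 3 \frac{2 b}{-91 + b} = \frac{6 b}{-91 + b}$)
$\frac{u{\left(G - 21 \right)}}{-7484} = \frac{6 \left(-2 - 21\right) \frac{1}{-91 - 23}}{-7484} = \frac{6 \left(-2 - 21\right)}{-91 - 23} \left(- \frac{1}{7484}\right) = 6 \left(-23\right) \frac{1}{-91 - 23} \left(- \frac{1}{7484}\right) = 6 \left(-23\right) \frac{1}{-114} \left(- \frac{1}{7484}\right) = 6 \left(-23\right) \left(- \frac{1}{114}\right) \left(- \frac{1}{7484}\right) = \frac{23}{19} \left(- \frac{1}{7484}\right) = - \frac{23}{142196}$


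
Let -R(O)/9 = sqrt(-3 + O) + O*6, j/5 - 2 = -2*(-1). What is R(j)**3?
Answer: -1264173480 - 31505193*sqrt(17) ≈ -1.3941e+9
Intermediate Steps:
j = 20 (j = 10 + 5*(-2*(-1)) = 10 + 5*2 = 10 + 10 = 20)
R(O) = -54*O - 9*sqrt(-3 + O) (R(O) = -9*(sqrt(-3 + O) + O*6) = -9*(sqrt(-3 + O) + 6*O) = -54*O - 9*sqrt(-3 + O))
R(j)**3 = (-54*20 - 9*sqrt(-3 + 20))**3 = (-1080 - 9*sqrt(17))**3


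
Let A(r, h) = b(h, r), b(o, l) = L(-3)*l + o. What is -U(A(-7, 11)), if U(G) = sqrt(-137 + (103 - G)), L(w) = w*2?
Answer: -I*sqrt(87) ≈ -9.3274*I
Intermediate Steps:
L(w) = 2*w
b(o, l) = o - 6*l (b(o, l) = (2*(-3))*l + o = -6*l + o = o - 6*l)
A(r, h) = h - 6*r
U(G) = sqrt(-34 - G)
-U(A(-7, 11)) = -sqrt(-34 - (11 - 6*(-7))) = -sqrt(-34 - (11 + 42)) = -sqrt(-34 - 1*53) = -sqrt(-34 - 53) = -sqrt(-87) = -I*sqrt(87)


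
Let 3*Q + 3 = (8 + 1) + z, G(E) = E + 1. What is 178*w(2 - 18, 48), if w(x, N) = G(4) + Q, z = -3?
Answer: 1068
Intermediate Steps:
G(E) = 1 + E
Q = 1 (Q = -1 + ((8 + 1) - 3)/3 = -1 + (9 - 3)/3 = -1 + (⅓)*6 = -1 + 2 = 1)
w(x, N) = 6 (w(x, N) = (1 + 4) + 1 = 5 + 1 = 6)
178*w(2 - 18, 48) = 178*6 = 1068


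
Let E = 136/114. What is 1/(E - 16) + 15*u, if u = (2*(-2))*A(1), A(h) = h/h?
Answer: -50697/844 ≈ -60.068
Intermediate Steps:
A(h) = 1
u = -4 (u = (2*(-2))*1 = -4*1 = -4)
E = 68/57 (E = 136*(1/114) = 68/57 ≈ 1.1930)
1/(E - 16) + 15*u = 1/(68/57 - 16) + 15*(-4) = 1/(-844/57) - 60 = -57/844 - 60 = -50697/844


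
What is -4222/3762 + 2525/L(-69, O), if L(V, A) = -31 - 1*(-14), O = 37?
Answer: -4785412/31977 ≈ -149.65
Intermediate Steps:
L(V, A) = -17 (L(V, A) = -31 + 14 = -17)
-4222/3762 + 2525/L(-69, O) = -4222/3762 + 2525/(-17) = -4222*1/3762 + 2525*(-1/17) = -2111/1881 - 2525/17 = -4785412/31977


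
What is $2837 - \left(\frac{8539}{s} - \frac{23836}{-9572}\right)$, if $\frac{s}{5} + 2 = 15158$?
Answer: $\frac{513993942133}{181341540} \approx 2834.4$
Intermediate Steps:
$s = 75780$ ($s = -10 + 5 \cdot 15158 = -10 + 75790 = 75780$)
$2837 - \left(\frac{8539}{s} - \frac{23836}{-9572}\right) = 2837 - \left(\frac{8539}{75780} - \frac{23836}{-9572}\right) = 2837 - \left(8539 \cdot \frac{1}{75780} - - \frac{5959}{2393}\right) = 2837 - \left(\frac{8539}{75780} + \frac{5959}{2393}\right) = 2837 - \frac{472006847}{181341540} = \frac{513993942133}{181341540}$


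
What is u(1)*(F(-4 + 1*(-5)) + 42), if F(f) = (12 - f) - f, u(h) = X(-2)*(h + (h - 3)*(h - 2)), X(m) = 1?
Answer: 216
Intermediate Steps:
u(h) = h + (-3 + h)*(-2 + h) (u(h) = 1*(h + (h - 3)*(h - 2)) = 1*(h + (-3 + h)*(-2 + h)) = h + (-3 + h)*(-2 + h))
F(f) = 12 - 2*f
u(1)*(F(-4 + 1*(-5)) + 42) = (6 + 1**2 - 4*1)*((12 - 2*(-4 + 1*(-5))) + 42) = (6 + 1 - 4)*((12 - 2*(-4 - 5)) + 42) = 3*((12 - 2*(-9)) + 42) = 3*((12 + 18) + 42) = 3*(30 + 42) = 3*72 = 216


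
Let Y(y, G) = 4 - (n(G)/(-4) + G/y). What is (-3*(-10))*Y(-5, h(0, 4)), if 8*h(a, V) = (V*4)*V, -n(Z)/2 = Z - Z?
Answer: 168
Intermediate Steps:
n(Z) = 0 (n(Z) = -2*(Z - Z) = -2*0 = 0)
h(a, V) = V**2/2 (h(a, V) = ((V*4)*V)/8 = ((4*V)*V)/8 = (4*V**2)/8 = V**2/2)
Y(y, G) = 4 - G/y (Y(y, G) = 4 - (0/(-4) + G/y) = 4 - (0*(-1/4) + G/y) = 4 - (0 + G/y) = 4 - G/y)
(-3*(-10))*Y(-5, h(0, 4)) = (-3*(-10))*(4 - 1*(1/2)*4**2/(-5)) = 30*(4 - 1*(1/2)*16*(-1/5)) = 30*(4 - 1*8*(-1/5)) = 30*(4 + 8/5) = 30*(28/5) = 168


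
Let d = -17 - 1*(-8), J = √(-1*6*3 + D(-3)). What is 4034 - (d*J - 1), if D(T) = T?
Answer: 4035 + 9*I*√21 ≈ 4035.0 + 41.243*I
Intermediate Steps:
J = I*√21 (J = √(-1*6*3 - 3) = √(-6*3 - 3) = √(-18 - 3) = √(-21) = I*√21 ≈ 4.5826*I)
d = -9 (d = -17 + 8 = -9)
4034 - (d*J - 1) = 4034 - (-9*I*√21 - 1) = 4034 - (-1 - 9*I*√21) = 4034 + (1 + 9*I*√21) = 4035 + 9*I*√21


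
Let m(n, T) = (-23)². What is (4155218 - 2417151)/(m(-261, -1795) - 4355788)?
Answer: -1738067/4355259 ≈ -0.39907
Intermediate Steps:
m(n, T) = 529
(4155218 - 2417151)/(m(-261, -1795) - 4355788) = (4155218 - 2417151)/(529 - 4355788) = 1738067/(-4355259) = 1738067*(-1/4355259) = -1738067/4355259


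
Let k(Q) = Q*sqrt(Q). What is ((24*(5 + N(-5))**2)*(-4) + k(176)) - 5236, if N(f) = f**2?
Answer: -91636 + 704*sqrt(11) ≈ -89301.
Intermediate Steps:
k(Q) = Q**(3/2)
((24*(5 + N(-5))**2)*(-4) + k(176)) - 5236 = ((24*(5 + (-5)**2)**2)*(-4) + 176**(3/2)) - 5236 = ((24*(5 + 25)**2)*(-4) + 704*sqrt(11)) - 5236 = ((24*30**2)*(-4) + 704*sqrt(11)) - 5236 = ((24*900)*(-4) + 704*sqrt(11)) - 5236 = (21600*(-4) + 704*sqrt(11)) - 5236 = (-86400 + 704*sqrt(11)) - 5236 = -91636 + 704*sqrt(11)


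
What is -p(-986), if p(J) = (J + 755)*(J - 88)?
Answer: -248094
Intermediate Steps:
p(J) = (-88 + J)*(755 + J) (p(J) = (755 + J)*(-88 + J) = (-88 + J)*(755 + J))
-p(-986) = -(-66440 + (-986)² + 667*(-986)) = -(-66440 + 972196 - 657662) = -1*248094 = -248094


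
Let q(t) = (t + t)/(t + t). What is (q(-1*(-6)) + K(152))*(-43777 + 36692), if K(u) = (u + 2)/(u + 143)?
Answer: -636233/59 ≈ -10784.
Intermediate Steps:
K(u) = (2 + u)/(143 + u)
q(t) = 1 (q(t) = (2*t)/((2*t)) = (2*t)*(1/(2*t)) = 1)
(q(-1*(-6)) + K(152))*(-43777 + 36692) = (1 + (2 + 152)/(143 + 152))*(-43777 + 36692) = (1 + 154/295)*(-7085) = (449/295)*(-7085) = -636233/59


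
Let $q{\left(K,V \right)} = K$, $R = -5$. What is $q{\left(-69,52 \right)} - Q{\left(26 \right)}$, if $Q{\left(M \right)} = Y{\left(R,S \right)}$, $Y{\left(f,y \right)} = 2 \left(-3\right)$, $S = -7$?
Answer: $-63$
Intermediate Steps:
$Y{\left(f,y \right)} = -6$
$Q{\left(M \right)} = -6$
$q{\left(-69,52 \right)} - Q{\left(26 \right)} = -69 - -6 = -69 + 6 = -63$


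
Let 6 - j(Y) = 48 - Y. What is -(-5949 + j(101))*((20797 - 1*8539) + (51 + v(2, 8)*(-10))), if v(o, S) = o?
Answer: 72382210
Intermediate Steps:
j(Y) = -42 + Y (j(Y) = 6 - (48 - Y) = 6 + (-48 + Y) = -42 + Y)
-(-5949 + j(101))*((20797 - 1*8539) + (51 + v(2, 8)*(-10))) = -(-5949 + (-42 + 101))*((20797 - 1*8539) + (51 + 2*(-10))) = -(-5949 + 59)*((20797 - 8539) + (51 - 20)) = -(-5890)*(12258 + 31) = -(-5890)*12289 = -1*(-72382210) = 72382210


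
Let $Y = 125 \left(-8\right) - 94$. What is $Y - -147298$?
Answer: $146204$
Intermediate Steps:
$Y = -1094$ ($Y = -1000 - 94 = -1094$)
$Y - -147298 = -1094 - -147298 = -1094 + 147298 = 146204$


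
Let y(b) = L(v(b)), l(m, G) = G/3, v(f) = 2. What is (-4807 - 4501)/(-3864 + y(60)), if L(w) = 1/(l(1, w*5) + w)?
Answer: 148928/61821 ≈ 2.4090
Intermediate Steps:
l(m, G) = G/3 (l(m, G) = G*(⅓) = G/3)
L(w) = 3/(8*w) (L(w) = 1/((w*5)/3 + w) = 1/((5*w)/3 + w) = 1/(5*w/3 + w) = 1/(8*w/3) = 3/(8*w))
y(b) = 3/16 (y(b) = (3/8)/2 = (3/8)*(½) = 3/16)
(-4807 - 4501)/(-3864 + y(60)) = (-4807 - 4501)/(-3864 + 3/16) = -9308/(-61821/16) = -9308*(-16/61821) = 148928/61821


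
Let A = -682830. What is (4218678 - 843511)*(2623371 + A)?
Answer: 6549649945347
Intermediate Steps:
(4218678 - 843511)*(2623371 + A) = (4218678 - 843511)*(2623371 - 682830) = 3375167*1940541 = 6549649945347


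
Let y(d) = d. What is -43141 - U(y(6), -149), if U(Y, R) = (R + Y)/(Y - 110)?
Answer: -345139/8 ≈ -43142.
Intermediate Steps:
U(Y, R) = (R + Y)/(-110 + Y)
-43141 - U(y(6), -149) = -43141 - (-149 + 6)/(-110 + 6) = -43141 - (-143)/(-104) = -43141 - (-1)*(-143)/104 = -43141 - 1*11/8 = -43141 - 11/8 = -345139/8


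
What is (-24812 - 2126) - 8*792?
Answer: -33274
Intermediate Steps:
(-24812 - 2126) - 8*792 = -26938 - 6336 = -33274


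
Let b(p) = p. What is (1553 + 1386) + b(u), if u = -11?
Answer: 2928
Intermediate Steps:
(1553 + 1386) + b(u) = (1553 + 1386) - 11 = 2939 - 11 = 2928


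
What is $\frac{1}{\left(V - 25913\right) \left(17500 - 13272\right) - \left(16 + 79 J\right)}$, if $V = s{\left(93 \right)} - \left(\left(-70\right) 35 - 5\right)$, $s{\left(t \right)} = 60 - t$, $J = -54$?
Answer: $- \frac{1}{99315698} \approx -1.0069 \cdot 10^{-8}$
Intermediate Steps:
$V = 2422$ ($V = \left(60 - 93\right) - \left(\left(-70\right) 35 - 5\right) = \left(60 - 93\right) - \left(-2450 - 5\right) = -33 - -2455 = -33 + 2455 = 2422$)
$\frac{1}{\left(V - 25913\right) \left(17500 - 13272\right) - \left(16 + 79 J\right)} = \frac{1}{\left(2422 - 25913\right) \left(17500 - 13272\right) - -4250} = \frac{1}{\left(-23491\right) 4228 + \left(4266 - 16\right)} = \frac{1}{-99319948 + 4250} = \frac{1}{-99315698} = - \frac{1}{99315698}$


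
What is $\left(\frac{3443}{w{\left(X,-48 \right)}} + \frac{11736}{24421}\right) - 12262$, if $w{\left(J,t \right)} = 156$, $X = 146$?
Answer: $- \frac{46628334793}{3809676} \approx -12239.0$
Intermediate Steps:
$\left(\frac{3443}{w{\left(X,-48 \right)}} + \frac{11736}{24421}\right) - 12262 = \left(\frac{3443}{156} + \frac{11736}{24421}\right) - 12262 = \frac{85912319}{3809676} - 12262 = - \frac{46628334793}{3809676}$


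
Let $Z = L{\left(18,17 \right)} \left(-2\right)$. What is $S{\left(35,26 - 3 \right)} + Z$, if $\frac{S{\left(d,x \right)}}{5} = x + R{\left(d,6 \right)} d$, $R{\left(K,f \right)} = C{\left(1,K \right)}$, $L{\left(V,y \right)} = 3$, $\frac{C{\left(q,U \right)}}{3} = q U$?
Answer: $18484$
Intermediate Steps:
$C{\left(q,U \right)} = 3 U q$ ($C{\left(q,U \right)} = 3 q U = 3 U q$)
$R{\left(K,f \right)} = 3 K$ ($R{\left(K,f \right)} = 3 K 1 = 3 K$)
$S{\left(d,x \right)} = 5 x + 15 d^{2}$ ($S{\left(d,x \right)} = 5 \left(x + 3 d d\right) = 5 \left(x + 3 d^{2}\right) = 5 x + 15 d^{2}$)
$Z = -6$ ($Z = 3 \left(-2\right) = -6$)
$S{\left(35,26 - 3 \right)} + Z = \left(5 \left(26 - 3\right) + 15 \cdot 35^{2}\right) - 6 = \left(5 \cdot 23 + 15 \cdot 1225\right) - 6 = \left(115 + 18375\right) - 6 = 18490 - 6 = 18484$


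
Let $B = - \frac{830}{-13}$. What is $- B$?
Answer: $- \frac{830}{13} \approx -63.846$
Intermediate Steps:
$B = \frac{830}{13}$ ($B = \left(-830\right) \left(- \frac{1}{13}\right) = \frac{830}{13} \approx 63.846$)
$- B = \left(-1\right) \frac{830}{13} = - \frac{830}{13}$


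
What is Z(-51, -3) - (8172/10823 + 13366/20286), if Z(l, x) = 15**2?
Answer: 24544761320/109777689 ≈ 223.59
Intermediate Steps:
Z(l, x) = 225
Z(-51, -3) - (8172/10823 + 13366/20286) = 225 - (8172/10823 + 13366/20286) = 225 - (8172*(1/10823) + 13366*(1/20286)) = 225 - (8172/10823 + 6683/10143) = 225 - 1*155218705/109777689 = 225 - 155218705/109777689 = 24544761320/109777689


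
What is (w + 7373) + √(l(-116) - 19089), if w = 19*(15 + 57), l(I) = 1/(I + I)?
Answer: 8741 + I*√256861642/116 ≈ 8741.0 + 138.16*I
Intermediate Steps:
l(I) = 1/(2*I)
w = 1368 (w = 19*72 = 1368)
(w + 7373) + √(l(-116) - 19089) = (1368 + 7373) + √((½)/(-116) - 19089) = 8741 + √((½)*(-1/116) - 19089) = 8741 + √(-1/232 - 19089) = 8741 + √(-4428649/232) = 8741 + I*√256861642/116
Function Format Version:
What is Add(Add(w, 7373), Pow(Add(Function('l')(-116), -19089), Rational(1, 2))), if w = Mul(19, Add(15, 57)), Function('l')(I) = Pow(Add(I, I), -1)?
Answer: Add(8741, Mul(Rational(1, 116), I, Pow(256861642, Rational(1, 2)))) ≈ Add(8741.0, Mul(138.16, I))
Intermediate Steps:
Function('l')(I) = Mul(Rational(1, 2), Pow(I, -1)) (Function('l')(I) = Pow(Mul(2, I), -1) = Mul(Rational(1, 2), Pow(I, -1)))
w = 1368 (w = Mul(19, 72) = 1368)
Add(Add(w, 7373), Pow(Add(Function('l')(-116), -19089), Rational(1, 2))) = Add(Add(1368, 7373), Pow(Add(Mul(Rational(1, 2), Pow(-116, -1)), -19089), Rational(1, 2))) = Add(8741, Pow(Add(Mul(Rational(1, 2), Rational(-1, 116)), -19089), Rational(1, 2))) = Add(8741, Pow(Add(Rational(-1, 232), -19089), Rational(1, 2))) = Add(8741, Pow(Rational(-4428649, 232), Rational(1, 2))) = Add(8741, Mul(Rational(1, 116), I, Pow(256861642, Rational(1, 2))))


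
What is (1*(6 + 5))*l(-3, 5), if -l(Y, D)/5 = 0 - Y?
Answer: -165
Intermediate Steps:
l(Y, D) = 5*Y (l(Y, D) = -5*(0 - Y) = -(-5)*Y = 5*Y)
(1*(6 + 5))*l(-3, 5) = (1*(6 + 5))*(5*(-3)) = (1*11)*(-15) = 11*(-15) = -165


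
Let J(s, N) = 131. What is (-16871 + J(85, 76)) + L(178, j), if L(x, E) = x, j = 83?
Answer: -16562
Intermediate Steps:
(-16871 + J(85, 76)) + L(178, j) = (-16871 + 131) + 178 = -16740 + 178 = -16562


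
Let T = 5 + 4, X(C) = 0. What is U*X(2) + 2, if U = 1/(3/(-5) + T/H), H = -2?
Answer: 2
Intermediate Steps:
T = 9
U = -10/51 (U = 1/(3/(-5) + 9/(-2)) = 1/(3*(-⅕) + 9*(-½)) = 1/(-⅗ - 9/2) = 1/(-51/10) = -10/51 ≈ -0.19608)
U*X(2) + 2 = -10/51*0 + 2 = 0 + 2 = 2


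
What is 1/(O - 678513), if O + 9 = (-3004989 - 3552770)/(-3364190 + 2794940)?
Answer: -569250/386242090741 ≈ -1.4738e-6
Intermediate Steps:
O = 1434509/569250 (O = -9 + (-3004989 - 3552770)/(-3364190 + 2794940) = -9 - 6557759/(-569250) = -9 - 6557759*(-1/569250) = -9 + 6557759/569250 = 1434509/569250 ≈ 2.5200)
1/(O - 678513) = 1/(1434509/569250 - 678513) = 1/(-386242090741/569250) = -569250/386242090741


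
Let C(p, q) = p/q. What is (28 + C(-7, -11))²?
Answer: 99225/121 ≈ 820.04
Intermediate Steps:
(28 + C(-7, -11))² = (28 - 7/(-11))² = (28 - 7*(-1/11))² = (28 + 7/11)² = (315/11)² = 99225/121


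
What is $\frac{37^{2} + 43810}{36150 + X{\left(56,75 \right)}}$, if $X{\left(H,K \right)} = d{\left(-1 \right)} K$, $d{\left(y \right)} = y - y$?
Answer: $\frac{45179}{36150} \approx 1.2498$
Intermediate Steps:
$d{\left(y \right)} = 0$
$X{\left(H,K \right)} = 0$ ($X{\left(H,K \right)} = 0 K = 0$)
$\frac{37^{2} + 43810}{36150 + X{\left(56,75 \right)}} = \frac{37^{2} + 43810}{36150 + 0} = \frac{1369 + 43810}{36150} = 45179 \cdot \frac{1}{36150} = \frac{45179}{36150}$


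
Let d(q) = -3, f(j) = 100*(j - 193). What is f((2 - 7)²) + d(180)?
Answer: -16803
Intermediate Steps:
f(j) = -19300 + 100*j (f(j) = 100*(-193 + j) = -19300 + 100*j)
f((2 - 7)²) + d(180) = (-19300 + 100*(2 - 7)²) - 3 = (-19300 + 100*(-5)²) - 3 = (-19300 + 100*25) - 3 = (-19300 + 2500) - 3 = -16800 - 3 = -16803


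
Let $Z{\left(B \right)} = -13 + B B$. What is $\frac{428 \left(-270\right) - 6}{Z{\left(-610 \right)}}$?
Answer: $- \frac{38522}{124029} \approx -0.31059$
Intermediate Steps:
$Z{\left(B \right)} = -13 + B^{2}$
$\frac{428 \left(-270\right) - 6}{Z{\left(-610 \right)}} = \frac{428 \left(-270\right) - 6}{-13 + \left(-610\right)^{2}} = \frac{-115560 - 6}{-13 + 372100} = - \frac{115566}{372087} = \left(-115566\right) \frac{1}{372087} = - \frac{38522}{124029}$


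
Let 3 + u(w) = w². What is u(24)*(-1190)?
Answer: -681870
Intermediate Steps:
u(w) = -3 + w²
u(24)*(-1190) = (-3 + 24²)*(-1190) = (-3 + 576)*(-1190) = 573*(-1190) = -681870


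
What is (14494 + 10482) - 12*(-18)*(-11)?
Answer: 22600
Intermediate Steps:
(14494 + 10482) - 12*(-18)*(-11) = 24976 + 216*(-11) = 24976 - 2376 = 22600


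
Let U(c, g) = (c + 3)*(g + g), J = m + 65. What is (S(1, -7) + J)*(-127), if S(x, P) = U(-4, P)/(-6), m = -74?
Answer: 4318/3 ≈ 1439.3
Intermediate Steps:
J = -9 (J = -74 + 65 = -9)
U(c, g) = 2*g*(3 + c) (U(c, g) = (3 + c)*(2*g) = 2*g*(3 + c))
S(x, P) = P/3 (S(x, P) = (2*P*(3 - 4))/(-6) = (2*P*(-1))*(-1/6) = -2*P*(-1/6) = P/3)
(S(1, -7) + J)*(-127) = ((1/3)*(-7) - 9)*(-127) = (-7/3 - 9)*(-127) = -34/3*(-127) = 4318/3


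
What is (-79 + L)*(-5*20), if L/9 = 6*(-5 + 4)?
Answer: 13300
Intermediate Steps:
L = -54 (L = 9*(6*(-5 + 4)) = 9*(6*(-1)) = 9*(-6) = -54)
(-79 + L)*(-5*20) = (-79 - 54)*(-5*20) = -133*(-100) = 13300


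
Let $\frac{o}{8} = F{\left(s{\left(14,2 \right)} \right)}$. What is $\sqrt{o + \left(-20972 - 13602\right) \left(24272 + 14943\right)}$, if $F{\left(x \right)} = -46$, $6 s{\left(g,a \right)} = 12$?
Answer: $3 i \sqrt{150646642} \approx 36821.0 i$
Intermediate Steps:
$s{\left(g,a \right)} = 2$ ($s{\left(g,a \right)} = \frac{1}{6} \cdot 12 = 2$)
$o = -368$ ($o = 8 \left(-46\right) = -368$)
$\sqrt{o + \left(-20972 - 13602\right) \left(24272 + 14943\right)} = \sqrt{-368 + \left(-20972 - 13602\right) \left(24272 + 14943\right)} = \sqrt{-368 - 1355819410} = \sqrt{-1355819778} = 3 i \sqrt{150646642}$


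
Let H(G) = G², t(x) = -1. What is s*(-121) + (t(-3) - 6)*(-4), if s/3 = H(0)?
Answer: 28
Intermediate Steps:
s = 0 (s = 3*0² = 3*0 = 0)
s*(-121) + (t(-3) - 6)*(-4) = 0*(-121) + (-1 - 6)*(-4) = 0 - 7*(-4) = 0 + 28 = 28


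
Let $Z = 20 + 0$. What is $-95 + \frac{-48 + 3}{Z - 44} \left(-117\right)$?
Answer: $- \frac{2515}{8} \approx -314.38$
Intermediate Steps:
$Z = 20$
$-95 + \frac{-48 + 3}{Z - 44} \left(-117\right) = -95 + \frac{-48 + 3}{20 - 44} \left(-117\right) = -95 + - \frac{45}{-24} \left(-117\right) = -95 + \left(-45\right) \left(- \frac{1}{24}\right) \left(-117\right) = -95 + \frac{15}{8} \left(-117\right) = -95 - \frac{1755}{8} = - \frac{2515}{8}$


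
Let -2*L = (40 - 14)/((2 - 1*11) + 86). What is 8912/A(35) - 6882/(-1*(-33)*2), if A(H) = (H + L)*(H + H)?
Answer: -7421047/73755 ≈ -100.62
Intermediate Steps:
L = -13/77 (L = -(40 - 14)/(2*((2 - 1*11) + 86)) = -13/((2 - 11) + 86) = -13/(-9 + 86) = -13/77 ≈ -0.16883)
A(H) = 2*H*(-13/77 + H) (A(H) = (H - 13/77)*(H + H) = (-13/77 + H)*(2*H) = 2*H*(-13/77 + H))
8912/A(35) - 6882/(-1*(-33)*2) = 8912/(((2/77)*35*(-13 + 77*35))) - 6882/(-1*(-33)*2) = 8912/(((2/77)*35*(-13 + 2695))) - 6882/(33*2) = 8912/(((2/77)*35*2682)) - 6882/66 = 8912/(26820/11) - 6882*1/66 = 8912*(11/26820) - 1147/11 = 24508/6705 - 1147/11 = -7421047/73755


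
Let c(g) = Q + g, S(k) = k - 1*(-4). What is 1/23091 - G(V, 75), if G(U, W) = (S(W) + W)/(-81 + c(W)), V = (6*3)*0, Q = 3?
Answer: 395113/7697 ≈ 51.333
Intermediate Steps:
S(k) = 4 + k (S(k) = k + 4 = 4 + k)
c(g) = 3 + g
V = 0 (V = 18*0 = 0)
G(U, W) = (4 + 2*W)/(-78 + W) (G(U, W) = ((4 + W) + W)/(-81 + (3 + W)) = (4 + 2*W)/(-78 + W))
1/23091 - G(V, 75) = 1/23091 - 2*(2 + 75)/(-78 + 75) = 1/23091 - 2*77/(-3) = 1/23091 - 2*(-1)*77/3 = 1/23091 - 1*(-154/3) = 1/23091 + 154/3 = 395113/7697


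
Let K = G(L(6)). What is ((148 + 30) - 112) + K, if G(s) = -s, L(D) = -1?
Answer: 67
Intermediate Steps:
K = 1 (K = -1*(-1) = 1)
((148 + 30) - 112) + K = ((148 + 30) - 112) + 1 = (178 - 112) + 1 = 66 + 1 = 67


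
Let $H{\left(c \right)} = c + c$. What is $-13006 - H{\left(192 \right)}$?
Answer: $-13390$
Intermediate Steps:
$H{\left(c \right)} = 2 c$
$-13006 - H{\left(192 \right)} = -13006 - 2 \cdot 192 = -13006 - 384 = -13390$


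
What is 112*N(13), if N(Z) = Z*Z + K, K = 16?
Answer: 20720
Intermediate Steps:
N(Z) = 16 + Z² (N(Z) = Z*Z + 16 = Z² + 16 = 16 + Z²)
112*N(13) = 112*(16 + 13²) = 112*(16 + 169) = 112*185 = 20720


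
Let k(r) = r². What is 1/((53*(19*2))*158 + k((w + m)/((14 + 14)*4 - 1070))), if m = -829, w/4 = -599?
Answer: 917764/292053918593 ≈ 3.1424e-6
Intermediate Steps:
w = -2396 (w = 4*(-599) = -2396)
1/((53*(19*2))*158 + k((w + m)/((14 + 14)*4 - 1070))) = 1/((53*(19*2))*158 + ((-2396 - 829)/((14 + 14)*4 - 1070))²) = 1/((53*38)*158 + (-3225/(28*4 - 1070))²) = 1/(2014*158 + (-3225/(112 - 1070))²) = 1/(318212 + (-3225/(-958))²) = 1/(318212 + (-3225*(-1/958))²) = 1/(318212 + (3225/958)²) = 1/(318212 + 10400625/917764) = 1/(292053918593/917764) = 917764/292053918593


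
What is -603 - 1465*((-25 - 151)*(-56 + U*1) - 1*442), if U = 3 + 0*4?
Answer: -13018593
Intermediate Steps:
U = 3 (U = 3 + 0 = 3)
-603 - 1465*((-25 - 151)*(-56 + U*1) - 1*442) = -603 - 1465*((-25 - 151)*(-56 + 3*1) - 1*442) = -603 - 1465*(-176*(-56 + 3) - 442) = -603 - 1465*(-176*(-53) - 442) = -603 - 1465*(9328 - 442) = -603 - 1465*8886 = -603 - 13017990 = -13018593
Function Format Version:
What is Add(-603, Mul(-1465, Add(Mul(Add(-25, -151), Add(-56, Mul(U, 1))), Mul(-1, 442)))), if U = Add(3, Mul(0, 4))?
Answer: -13018593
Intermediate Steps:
U = 3 (U = Add(3, 0) = 3)
Add(-603, Mul(-1465, Add(Mul(Add(-25, -151), Add(-56, Mul(U, 1))), Mul(-1, 442)))) = Add(-603, Mul(-1465, Add(Mul(Add(-25, -151), Add(-56, Mul(3, 1))), Mul(-1, 442)))) = Add(-603, Mul(-1465, Add(Mul(-176, Add(-56, 3)), -442))) = Add(-603, Mul(-1465, Add(Mul(-176, -53), -442))) = Add(-603, Mul(-1465, Add(9328, -442))) = Add(-603, Mul(-1465, 8886)) = Add(-603, -13017990) = -13018593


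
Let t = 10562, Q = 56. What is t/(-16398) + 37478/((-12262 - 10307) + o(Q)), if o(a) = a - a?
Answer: -142156337/61681077 ≈ -2.3047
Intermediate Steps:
o(a) = 0
t/(-16398) + 37478/((-12262 - 10307) + o(Q)) = 10562/(-16398) + 37478/((-12262 - 10307) + 0) = 10562*(-1/16398) + 37478/(-22569 + 0) = -5281/8199 + 37478/(-22569) = -5281/8199 + 37478*(-1/22569) = -5281/8199 - 37478/22569 = -142156337/61681077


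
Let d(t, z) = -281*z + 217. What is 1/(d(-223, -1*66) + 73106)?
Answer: 1/91869 ≈ 1.0885e-5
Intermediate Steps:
d(t, z) = 217 - 281*z
1/(d(-223, -1*66) + 73106) = 1/((217 - (-281)*66) + 73106) = 1/((217 - 281*(-66)) + 73106) = 1/((217 + 18546) + 73106) = 1/(18763 + 73106) = 1/91869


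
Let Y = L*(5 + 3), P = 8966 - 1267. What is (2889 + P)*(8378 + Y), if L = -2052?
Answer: -85106344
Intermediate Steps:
P = 7699
Y = -16416 (Y = -2052*(5 + 3) = -2052*8 = -16416)
(2889 + P)*(8378 + Y) = (2889 + 7699)*(8378 - 16416) = 10588*(-8038) = -85106344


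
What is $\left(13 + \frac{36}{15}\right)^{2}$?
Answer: $\frac{5929}{25} \approx 237.16$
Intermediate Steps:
$\left(13 + \frac{36}{15}\right)^{2} = \left(13 + 36 \cdot \frac{1}{15}\right)^{2} = \left(13 + \frac{12}{5}\right)^{2} = \left(\frac{77}{5}\right)^{2} = \frac{5929}{25}$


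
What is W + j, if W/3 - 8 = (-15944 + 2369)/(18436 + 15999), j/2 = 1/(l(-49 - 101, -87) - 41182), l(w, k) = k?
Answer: 6485120693/284219603 ≈ 22.817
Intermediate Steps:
j = -2/41269 (j = 2/(-87 - 41182) = 2/(-41269) = 2*(-1/41269) = -2/41269 ≈ -4.8463e-5)
W = 157143/6887 (W = 24 + 3*((-15944 + 2369)/(18436 + 15999)) = 24 + 3*(-13575/34435) = 24 + 3*(-13575*1/34435) = 24 + 3*(-2715/6887) = 24 - 8145/6887 = 157143/6887 ≈ 22.817)
W + j = 157143/6887 - 2/41269 = 6485120693/284219603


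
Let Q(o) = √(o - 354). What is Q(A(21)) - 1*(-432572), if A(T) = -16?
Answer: 432572 + I*√370 ≈ 4.3257e+5 + 19.235*I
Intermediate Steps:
Q(o) = √(-354 + o)
Q(A(21)) - 1*(-432572) = √(-354 - 16) - 1*(-432572) = √(-370) + 432572 = I*√370 + 432572 = 432572 + I*√370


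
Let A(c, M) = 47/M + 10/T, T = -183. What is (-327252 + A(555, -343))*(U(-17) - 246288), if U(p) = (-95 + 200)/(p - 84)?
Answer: 3475977029538361/43127 ≈ 8.0599e+10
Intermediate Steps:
U(p) = 105/(-84 + p)
A(c, M) = -10/183 + 47/M (A(c, M) = 47/M + 10/(-183) = 47/M + 10*(-1/183) = 47/M - 10/183 = -10/183 + 47/M)
(-327252 + A(555, -343))*(U(-17) - 246288) = (-327252 + (-10/183 + 47/(-343)))*(105/(-84 - 17) - 246288) = (-327252 + (-10/183 + 47*(-1/343)))*(105/(-101) - 246288) = (-327252 + (-10/183 - 47/343))*(105*(-1/101) - 246288) = (-327252 - 12031/62769)*(-105/101 - 246288) = -20541292819/62769*(-24875193/101) = 3475977029538361/43127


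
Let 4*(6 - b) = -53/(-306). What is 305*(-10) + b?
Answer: -3725909/1224 ≈ -3044.0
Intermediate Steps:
b = 7291/1224 (b = 6 - (-53)/(4*(-306)) = 6 - (-53)*(-1)/(4*306) = 6 - 1/4*53/306 = 6 - 53/1224 = 7291/1224 ≈ 5.9567)
305*(-10) + b = 305*(-10) + 7291/1224 = -3050 + 7291/1224 = -3725909/1224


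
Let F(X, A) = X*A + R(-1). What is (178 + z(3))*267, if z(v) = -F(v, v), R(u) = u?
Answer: 45390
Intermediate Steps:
F(X, A) = -1 + A*X (F(X, A) = X*A - 1 = A*X - 1 = -1 + A*X)
z(v) = 1 - v² (z(v) = -(-1 + v*v) = -(-1 + v²) = 1 - v²)
(178 + z(3))*267 = (178 + (1 - 1*3²))*267 = (178 + (1 - 1*9))*267 = (178 + (1 - 9))*267 = (178 - 8)*267 = 170*267 = 45390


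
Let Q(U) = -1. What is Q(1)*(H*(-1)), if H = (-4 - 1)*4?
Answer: -20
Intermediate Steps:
H = -20 (H = -5*4 = -20)
Q(1)*(H*(-1)) = -(-20)*(-1) = -1*20 = -20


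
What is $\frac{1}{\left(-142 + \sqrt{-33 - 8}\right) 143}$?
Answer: $- \frac{142}{2889315} - \frac{i \sqrt{41}}{2889315} \approx -4.9147 \cdot 10^{-5} - 2.2161 \cdot 10^{-6} i$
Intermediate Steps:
$\frac{1}{\left(-142 + \sqrt{-33 - 8}\right) 143} = \frac{1}{\left(-142 + \sqrt{-41}\right) 143} = \frac{1}{\left(-142 + i \sqrt{41}\right) 143} = \frac{1}{-20306 + 143 i \sqrt{41}}$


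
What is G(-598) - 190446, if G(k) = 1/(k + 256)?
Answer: -65132533/342 ≈ -1.9045e+5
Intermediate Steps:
G(k) = 1/(256 + k)
G(-598) - 190446 = 1/(256 - 598) - 190446 = 1/(-342) - 190446 = -1/342 - 190446 = -65132533/342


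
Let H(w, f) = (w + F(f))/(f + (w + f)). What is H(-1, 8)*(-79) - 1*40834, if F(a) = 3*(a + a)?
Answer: -616223/15 ≈ -41082.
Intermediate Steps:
F(a) = 6*a (F(a) = 3*(2*a) = 6*a)
H(w, f) = (w + 6*f)/(w + 2*f) (H(w, f) = (w + 6*f)/(f + (w + f)) = (w + 6*f)/(f + (f + w)) = (w + 6*f)/(w + 2*f))
H(-1, 8)*(-79) - 1*40834 = ((-1 + 6*8)/(-1 + 2*8))*(-79) - 1*40834 = ((-1 + 48)/(-1 + 16))*(-79) - 40834 = (47/15)*(-79) - 40834 = -3713/15 - 40834 = -616223/15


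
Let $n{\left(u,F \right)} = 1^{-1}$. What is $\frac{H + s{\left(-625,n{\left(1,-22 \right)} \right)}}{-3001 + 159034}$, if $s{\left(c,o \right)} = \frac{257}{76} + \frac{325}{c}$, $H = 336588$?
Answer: $\frac{639522637}{296462700} \approx 2.1572$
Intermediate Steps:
$n{\left(u,F \right)} = 1$
$s{\left(c,o \right)} = \frac{257}{76} + \frac{325}{c}$ ($s{\left(c,o \right)} = 257 \cdot \frac{1}{76} + \frac{325}{c} = \frac{257}{76} + \frac{325}{c}$)
$\frac{H + s{\left(-625,n{\left(1,-22 \right)} \right)}}{-3001 + 159034} = \frac{336588 + \left(\frac{257}{76} + \frac{325}{-625}\right)}{-3001 + 159034} = \frac{336588 + \left(\frac{257}{76} + 325 \left(- \frac{1}{625}\right)\right)}{156033} = \left(336588 + \left(\frac{257}{76} - \frac{13}{25}\right)\right) \frac{1}{156033} = \left(336588 + \frac{5437}{1900}\right) \frac{1}{156033} = \frac{639522637}{1900} \cdot \frac{1}{156033} = \frac{639522637}{296462700}$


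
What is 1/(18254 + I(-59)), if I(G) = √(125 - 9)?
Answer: 9127/166604200 - √29/166604200 ≈ 5.4750e-5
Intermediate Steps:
I(G) = 2*√29 (I(G) = √116 = 2*√29)
1/(18254 + I(-59)) = 1/(18254 + 2*√29)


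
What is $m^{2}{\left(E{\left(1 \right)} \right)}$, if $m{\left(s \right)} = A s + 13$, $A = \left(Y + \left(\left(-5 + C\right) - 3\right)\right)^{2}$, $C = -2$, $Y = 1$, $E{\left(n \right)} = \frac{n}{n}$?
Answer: $8836$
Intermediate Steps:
$E{\left(n \right)} = 1$
$A = 81$ ($A = \left(1 - 10\right)^{2} = \left(-9\right)^{2} = 81$)
$m{\left(s \right)} = 13 + 81 s$ ($m{\left(s \right)} = 81 s + 13 = 13 + 81 s$)
$m^{2}{\left(E{\left(1 \right)} \right)} = \left(13 + 81 \cdot 1\right)^{2} = \left(13 + 81\right)^{2} = 94^{2} = 8836$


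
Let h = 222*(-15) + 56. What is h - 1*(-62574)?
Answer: 59300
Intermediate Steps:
h = -3274 (h = -3330 + 56 = -3274)
h - 1*(-62574) = -3274 - 1*(-62574) = -3274 + 62574 = 59300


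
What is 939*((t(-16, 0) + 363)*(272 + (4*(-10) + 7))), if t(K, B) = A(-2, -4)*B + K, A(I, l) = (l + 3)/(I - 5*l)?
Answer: 77874087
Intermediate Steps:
A(I, l) = (3 + l)/(I - 5*l)
t(K, B) = K - B/18 (t(K, B) = ((3 - 4)/(-2 - 5*(-4)))*B + K = (-1/(-2 + 20))*B + K = (-1/18)*B + K = ((1/18)*(-1))*B + K = -B/18 + K = K - B/18)
939*((t(-16, 0) + 363)*(272 + (4*(-10) + 7))) = 939*(((-16 - 1/18*0) + 363)*(272 + (4*(-10) + 7))) = 939*(((-16 + 0) + 363)*(272 + (-40 + 7))) = 939*((-16 + 363)*(272 - 33)) = 939*(347*239) = 939*82933 = 77874087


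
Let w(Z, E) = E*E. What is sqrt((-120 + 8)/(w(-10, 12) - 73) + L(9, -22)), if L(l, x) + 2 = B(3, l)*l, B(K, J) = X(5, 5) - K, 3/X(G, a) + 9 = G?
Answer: I*sqrt(752671)/142 ≈ 6.1096*I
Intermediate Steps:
w(Z, E) = E**2
X(G, a) = 3/(-9 + G)
B(K, J) = -3/4 - K (B(K, J) = 3/(-9 + 5) - K = 3/(-4) - K = 3*(-1/4) - K = -3/4 - K)
L(l, x) = -2 - 15*l/4 (L(l, x) = -2 + (-3/4 - 1*3)*l = -2 + (-3/4 - 3)*l = -2 - 15*l/4)
sqrt((-120 + 8)/(w(-10, 12) - 73) + L(9, -22)) = sqrt((-120 + 8)/(12**2 - 73) + (-2 - 15/4*9)) = sqrt(-112/(144 - 73) + (-2 - 135/4)) = sqrt(-112/71 - 143/4) = sqrt(-10601/284) = I*sqrt(752671)/142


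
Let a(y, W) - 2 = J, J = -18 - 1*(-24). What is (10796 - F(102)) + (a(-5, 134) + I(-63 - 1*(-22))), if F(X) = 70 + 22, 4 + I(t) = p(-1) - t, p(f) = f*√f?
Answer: 10749 - I ≈ 10749.0 - 1.0*I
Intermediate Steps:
J = 6 (J = -18 + 24 = 6)
p(f) = f^(3/2)
I(t) = -4 - I - t (I(t) = -4 + ((-1)^(3/2) - t) = -4 + (-I - t) = -4 - I - t)
a(y, W) = 8 (a(y, W) = 2 + 6 = 8)
F(X) = 92
(10796 - F(102)) + (a(-5, 134) + I(-63 - 1*(-22))) = (10796 - 1*92) + (8 + (-4 - I - (-63 - 1*(-22)))) = (10796 - 92) + (8 + (-4 - I - (-63 + 22))) = 10704 + (8 + (-4 - I - 1*(-41))) = 10704 + (8 + (-4 - I + 41)) = 10704 + (8 + (37 - I)) = 10704 + (45 - I) = 10749 - I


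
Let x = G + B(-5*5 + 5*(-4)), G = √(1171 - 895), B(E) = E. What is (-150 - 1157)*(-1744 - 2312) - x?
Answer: 5301237 - 2*√69 ≈ 5.3012e+6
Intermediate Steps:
G = 2*√69 (G = √276 = 2*√69 ≈ 16.613)
x = -45 + 2*√69 (x = 2*√69 + (-5*5 + 5*(-4)) = 2*√69 + (-25 - 20) = 2*√69 - 45 = -45 + 2*√69 ≈ -28.387)
(-150 - 1157)*(-1744 - 2312) - x = (-150 - 1157)*(-1744 - 2312) - (-45 + 2*√69) = -1307*(-4056) + (45 - 2*√69) = 5301192 + (45 - 2*√69) = 5301237 - 2*√69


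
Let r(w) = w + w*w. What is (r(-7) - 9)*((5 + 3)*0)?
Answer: 0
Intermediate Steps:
r(w) = w + w²
(r(-7) - 9)*((5 + 3)*0) = (-7*(1 - 7) - 9)*((5 + 3)*0) = (-7*(-6) - 9)*(8*0) = (42 - 9)*0 = 33*0 = 0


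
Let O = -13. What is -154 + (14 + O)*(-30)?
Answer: -184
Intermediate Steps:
-154 + (14 + O)*(-30) = -154 + (14 - 13)*(-30) = -154 + 1*(-30) = -154 - 30 = -184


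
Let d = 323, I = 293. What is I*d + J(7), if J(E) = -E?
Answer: 94632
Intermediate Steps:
I*d + J(7) = 293*323 - 1*7 = 94639 - 7 = 94632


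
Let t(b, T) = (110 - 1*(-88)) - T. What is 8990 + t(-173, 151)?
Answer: 9037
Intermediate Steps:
t(b, T) = 198 - T (t(b, T) = (110 + 88) - T = 198 - T)
8990 + t(-173, 151) = 8990 + (198 - 1*151) = 8990 + (198 - 151) = 8990 + 47 = 9037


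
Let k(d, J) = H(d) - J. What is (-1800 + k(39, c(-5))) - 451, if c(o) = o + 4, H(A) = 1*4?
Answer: -2246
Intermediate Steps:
H(A) = 4
c(o) = 4 + o
k(d, J) = 4 - J
(-1800 + k(39, c(-5))) - 451 = (-1800 + (4 - (4 - 5))) - 451 = (-1800 + (4 - 1*(-1))) - 451 = (-1800 + (4 + 1)) - 451 = (-1800 + 5) - 451 = -1795 - 451 = -2246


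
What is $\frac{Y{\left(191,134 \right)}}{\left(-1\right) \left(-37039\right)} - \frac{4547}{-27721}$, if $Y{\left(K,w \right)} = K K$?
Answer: $\frac{1179706134}{1026758119} \approx 1.149$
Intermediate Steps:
$Y{\left(K,w \right)} = K^{2}$
$\frac{Y{\left(191,134 \right)}}{\left(-1\right) \left(-37039\right)} - \frac{4547}{-27721} = \frac{191^{2}}{\left(-1\right) \left(-37039\right)} - \frac{4547}{-27721} = \frac{36481}{37039} - - \frac{4547}{27721} = 36481 \cdot \frac{1}{37039} + \frac{4547}{27721} = \frac{36481}{37039} + \frac{4547}{27721} = \frac{1179706134}{1026758119}$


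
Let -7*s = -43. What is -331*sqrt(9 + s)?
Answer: -331*sqrt(742)/7 ≈ -1288.0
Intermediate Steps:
s = 43/7 (s = -1/7*(-43) = 43/7 ≈ 6.1429)
-331*sqrt(9 + s) = -331*sqrt(9 + 43/7) = -331*sqrt(742)/7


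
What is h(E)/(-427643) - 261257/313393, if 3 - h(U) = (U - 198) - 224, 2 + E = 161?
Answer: -111808089789/134020322699 ≈ -0.83426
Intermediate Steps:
E = 159 (E = -2 + 161 = 159)
h(U) = 425 - U (h(U) = 3 - ((U - 198) - 224) = 3 - ((-198 + U) - 224) = 3 - (-422 + U) = 3 + (422 - U) = 425 - U)
h(E)/(-427643) - 261257/313393 = (425 - 1*159)/(-427643) - 261257/313393 = (425 - 159)*(-1/427643) - 261257*1/313393 = 266*(-1/427643) - 261257/313393 = -266/427643 - 261257/313393 = -111808089789/134020322699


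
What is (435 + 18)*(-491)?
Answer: -222423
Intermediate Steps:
(435 + 18)*(-491) = 453*(-491) = -222423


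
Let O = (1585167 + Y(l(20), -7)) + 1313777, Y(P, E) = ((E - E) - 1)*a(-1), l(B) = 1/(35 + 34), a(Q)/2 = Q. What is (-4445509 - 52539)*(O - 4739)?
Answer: -13018282007936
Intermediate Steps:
a(Q) = 2*Q
l(B) = 1/69
Y(P, E) = 2 (Y(P, E) = ((E - E) - 1)*(2*(-1)) = (0 - 1)*(-2) = -1*(-2) = 2)
O = 2898946 (O = (1585167 + 2) + 1313777 = 1585169 + 1313777 = 2898946)
(-4445509 - 52539)*(O - 4739) = (-4445509 - 52539)*(2898946 - 4739) = -4498048*2894207 = -13018282007936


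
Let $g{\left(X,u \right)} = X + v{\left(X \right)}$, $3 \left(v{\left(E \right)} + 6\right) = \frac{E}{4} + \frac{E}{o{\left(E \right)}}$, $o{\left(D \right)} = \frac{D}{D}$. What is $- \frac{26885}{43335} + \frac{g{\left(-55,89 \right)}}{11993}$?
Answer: $- \frac{260854667}{415773324} \approx -0.6274$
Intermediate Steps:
$o{\left(D \right)} = 1$
$v{\left(E \right)} = -6 + \frac{5 E}{12}$ ($v{\left(E \right)} = -6 + \frac{\frac{E}{4} + \frac{E}{1}}{3} = -6 + \frac{E \frac{1}{4} + E 1}{3} = -6 + \frac{\frac{E}{4} + E}{3} = -6 + \frac{\frac{5}{4} E}{3} = -6 + \frac{5 E}{12}$)
$g{\left(X,u \right)} = -6 + \frac{17 X}{12}$ ($g{\left(X,u \right)} = X + \left(-6 + \frac{5 X}{12}\right) = -6 + \frac{17 X}{12}$)
$- \frac{26885}{43335} + \frac{g{\left(-55,89 \right)}}{11993} = - \frac{26885}{43335} + \frac{-6 + \frac{17}{12} \left(-55\right)}{11993} = \left(-26885\right) \frac{1}{43335} + \left(-6 - \frac{935}{12}\right) \frac{1}{11993} = - \frac{5377}{8667} - \frac{1007}{143916} = - \frac{260854667}{415773324}$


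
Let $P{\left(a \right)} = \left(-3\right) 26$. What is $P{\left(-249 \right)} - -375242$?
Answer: $375164$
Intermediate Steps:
$P{\left(a \right)} = -78$
$P{\left(-249 \right)} - -375242 = -78 - -375242 = -78 + 375242 = 375164$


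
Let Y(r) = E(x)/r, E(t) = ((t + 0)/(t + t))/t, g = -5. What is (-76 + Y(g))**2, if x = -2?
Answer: 2307361/400 ≈ 5768.4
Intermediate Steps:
E(t) = 1/(2*t) (E(t) = (t/((2*t)))/t = (t*(1/(2*t)))/t = 1/(2*t))
Y(r) = -1/(4*r) (Y(r) = ((1/2)/(-2))/r = ((1/2)*(-1/2))/r = -1/(4*r))
(-76 + Y(g))**2 = (-76 - 1/4/(-5))**2 = (-76 - 1/4*(-1/5))**2 = (-76 + 1/20)**2 = (-1519/20)**2 = 2307361/400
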